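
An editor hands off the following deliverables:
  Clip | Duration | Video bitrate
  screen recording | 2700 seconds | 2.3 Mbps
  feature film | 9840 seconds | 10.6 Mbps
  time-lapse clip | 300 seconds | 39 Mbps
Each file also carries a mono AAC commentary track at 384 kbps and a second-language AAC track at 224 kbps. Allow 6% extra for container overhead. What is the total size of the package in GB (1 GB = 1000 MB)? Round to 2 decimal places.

Audio total: 384 + 224 = 608 kbps = 0.608 Mbps.
screen recording: 2.908 Mbps × 2700 s × 1.06 = 8322.7 Mb
feature film: 11.208 Mbps × 9840 s × 1.06 = 116903.9 Mb
time-lapse clip: 39.608 Mbps × 300 s × 1.06 = 12595.3 Mb
Total: 137822.0 Mb = 17227.7 MB.
= 17.23 GB.

17.23 GB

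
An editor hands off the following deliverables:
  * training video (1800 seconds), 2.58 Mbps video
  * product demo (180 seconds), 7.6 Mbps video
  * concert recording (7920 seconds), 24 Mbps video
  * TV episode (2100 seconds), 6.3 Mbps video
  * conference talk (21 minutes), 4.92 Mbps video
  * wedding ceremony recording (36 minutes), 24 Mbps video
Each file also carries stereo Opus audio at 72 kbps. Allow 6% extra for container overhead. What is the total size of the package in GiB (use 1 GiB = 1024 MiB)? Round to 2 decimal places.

33.13 GiB

Audio: 72 kbps = 0.072 Mbps.
training video: 2.652 Mbps × 1800 s × 1.06 = 5060.0 Mb
product demo: 7.672 Mbps × 180 s × 1.06 = 1463.8 Mb
concert recording: 24.072 Mbps × 7920 s × 1.06 = 202089.3 Mb
TV episode: 6.372 Mbps × 2100 s × 1.06 = 14184.1 Mb
conference talk: 4.992 Mbps × 1260 s × 1.06 = 6667.3 Mb
wedding ceremony recording: 24.072 Mbps × 2160 s × 1.06 = 55115.3 Mb
Total: 284579.7 Mb = 35572.5 MB.
= 33.13 GiB.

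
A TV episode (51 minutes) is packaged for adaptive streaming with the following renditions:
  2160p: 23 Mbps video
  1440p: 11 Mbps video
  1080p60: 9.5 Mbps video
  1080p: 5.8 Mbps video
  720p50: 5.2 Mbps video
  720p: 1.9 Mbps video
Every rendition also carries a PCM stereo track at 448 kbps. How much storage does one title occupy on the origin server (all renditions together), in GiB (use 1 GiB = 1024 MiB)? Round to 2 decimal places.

51 min = 3060 s
Audio: 448 kbps = 0.448 Mbps.
Sum of rendition bitrates: (23+0.448) + (11+0.448) + (9.5+0.448) + (5.8+0.448) + (5.2+0.448) + (1.9+0.448) = 59.088 Mbps.
× 3060 s = 180,809 Mb = 22,601 MB = 21.05 GiB.

21.05 GiB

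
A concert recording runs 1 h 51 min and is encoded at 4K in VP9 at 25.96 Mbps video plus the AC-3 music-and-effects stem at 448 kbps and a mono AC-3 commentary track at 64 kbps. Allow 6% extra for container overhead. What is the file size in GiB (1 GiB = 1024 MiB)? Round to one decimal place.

21.8 GiB

1 h 51 min = 111 min = 6660 s
Audio total: 448 + 64 = 512 kbps = 0.512 Mbps.
Total bitrate: 25.96 + 0.512 = 26.472 Mbps.
Stream data: 26.472 Mbps × 6660 s = 176303.5 Mb.
With 6% container overhead: ×1.06.
186,882 Mb = 23,360,216,400 bytes ÷ 1,073,741,824 = 21.76 GiB.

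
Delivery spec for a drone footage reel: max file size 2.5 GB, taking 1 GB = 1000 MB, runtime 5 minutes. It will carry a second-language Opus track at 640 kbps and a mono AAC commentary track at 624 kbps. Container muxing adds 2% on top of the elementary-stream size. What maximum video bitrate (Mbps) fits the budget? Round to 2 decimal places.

64.10 Mbps

Budget: 2.5 GB = 20000.0 Mb.
Stream payload after overhead: 20000.0 / 1.02 = 19607.8 Mb.
5 min = 300 s
Total bitrate budget: 19607.8 Mb / 300 s = 65.359 Mbps.
Audio total: 640 + 624 = 1264 kbps = 1.264 Mbps.
Video: 65.359 − 1.264 = 64.095 Mbps.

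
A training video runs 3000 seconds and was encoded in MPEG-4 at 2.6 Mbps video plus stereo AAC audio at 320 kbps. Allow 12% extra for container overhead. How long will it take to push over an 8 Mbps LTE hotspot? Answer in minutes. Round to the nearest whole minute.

Audio: 320 kbps = 0.320 Mbps.
Total bitrate: 2.920 Mbps.
File: 2.920 Mbps × 3000 s = 8760.0 Mb.
With 12% container overhead: ×1.12. → 9811.2 Mb.
At 8 Mbps: 9811.2 / 8 = 1226.4 s ≈ 20.4 minutes.

20 minutes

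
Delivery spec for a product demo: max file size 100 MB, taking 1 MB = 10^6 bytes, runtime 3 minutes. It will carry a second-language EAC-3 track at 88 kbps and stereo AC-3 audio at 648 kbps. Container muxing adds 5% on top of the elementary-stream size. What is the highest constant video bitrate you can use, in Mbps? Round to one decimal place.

Budget: 100 MB = 800.0 Mb.
Stream payload after overhead: 800.0 / 1.05 = 761.9 Mb.
3 min = 180 s
Total bitrate budget: 761.9 Mb / 180 s = 4.233 Mbps.
Audio total: 88 + 648 = 736 kbps = 0.736 Mbps.
Video: 4.233 − 0.736 = 3.497 Mbps.

3.5 Mbps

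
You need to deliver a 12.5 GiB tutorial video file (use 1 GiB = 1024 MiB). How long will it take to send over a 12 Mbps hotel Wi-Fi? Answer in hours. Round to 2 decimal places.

File: 12.5 GiB = 107374.2 Mb.
At 12 Mbps: 107374.2 / 12 = 8947.8 s ≈ 2.49 hours.

2.49 hours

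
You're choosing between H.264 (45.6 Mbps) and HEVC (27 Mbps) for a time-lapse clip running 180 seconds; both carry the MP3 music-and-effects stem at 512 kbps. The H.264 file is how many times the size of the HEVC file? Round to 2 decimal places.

1.68

Audio: 512 kbps = 0.512 Mbps.
H.264: 46.112 Mbps × 180 s = 8300.2 Mb = 1.038 GB.
HEVC: 27.512 Mbps × 180 s = 4952.2 Mb = 0.619 GB.
Ratio: 1.038 / 0.619 = 1.676.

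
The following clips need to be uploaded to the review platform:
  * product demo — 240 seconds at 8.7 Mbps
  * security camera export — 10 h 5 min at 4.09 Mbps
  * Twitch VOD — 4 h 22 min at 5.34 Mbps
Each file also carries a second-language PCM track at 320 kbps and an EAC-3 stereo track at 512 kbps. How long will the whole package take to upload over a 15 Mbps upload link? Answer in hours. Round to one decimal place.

Audio total: 320 + 512 = 832 kbps = 0.832 Mbps.
product demo: 9.532 Mbps × 240 s = 2287.7 Mb
security camera export: 4.922 Mbps × 36300 s = 178668.6 Mb
Twitch VOD: 6.172 Mbps × 15720 s = 97023.8 Mb
Total: 277980.1 Mb = 34747.5 MB.
At 15 Mbps: 277980.1 / 15 = 18532 s ≈ 5.15 hours.

5.1 hours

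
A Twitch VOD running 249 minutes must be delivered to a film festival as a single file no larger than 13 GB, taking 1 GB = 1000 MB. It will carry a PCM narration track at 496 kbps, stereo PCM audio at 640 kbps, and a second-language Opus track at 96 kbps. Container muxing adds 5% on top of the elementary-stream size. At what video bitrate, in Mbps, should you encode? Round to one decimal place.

5.4 Mbps

Budget: 13 GB = 104000.0 Mb.
Stream payload after overhead: 104000.0 / 1.05 = 99047.6 Mb.
249 min = 14940 s
Total bitrate budget: 99047.6 Mb / 14940 s = 6.630 Mbps.
Audio total: 496 + 640 + 96 = 1232 kbps = 1.232 Mbps.
Video: 6.630 − 1.232 = 5.398 Mbps.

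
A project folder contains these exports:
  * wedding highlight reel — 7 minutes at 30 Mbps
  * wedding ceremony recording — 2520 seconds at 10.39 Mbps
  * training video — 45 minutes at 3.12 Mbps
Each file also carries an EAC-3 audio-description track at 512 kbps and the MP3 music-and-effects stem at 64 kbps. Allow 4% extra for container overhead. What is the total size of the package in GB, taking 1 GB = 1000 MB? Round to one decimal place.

6.6 GB

Audio total: 512 + 64 = 576 kbps = 0.576 Mbps.
wedding highlight reel: 30.576 Mbps × 420 s × 1.04 = 13355.6 Mb
wedding ceremony recording: 10.966 Mbps × 2520 s × 1.04 = 28739.7 Mb
training video: 3.696 Mbps × 2700 s × 1.04 = 10378.4 Mb
Total: 52473.7 Mb = 6559.2 MB.
= 6.559 GB.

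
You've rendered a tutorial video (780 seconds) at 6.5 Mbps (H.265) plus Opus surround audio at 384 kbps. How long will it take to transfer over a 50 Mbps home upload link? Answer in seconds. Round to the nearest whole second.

Audio: 384 kbps = 0.384 Mbps.
Total bitrate: 6.884 Mbps.
File: 6.884 Mbps × 780 s = 5369.5 Mb.
At 50 Mbps: 5369.5 / 50 = 107.4 s ≈ 107 seconds.

107 seconds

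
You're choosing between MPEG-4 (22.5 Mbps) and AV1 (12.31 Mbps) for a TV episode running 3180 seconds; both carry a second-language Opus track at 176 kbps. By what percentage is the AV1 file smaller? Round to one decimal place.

Audio: 176 kbps = 0.176 Mbps.
MPEG-4: 22.676 Mbps × 3180 s = 72109.7 Mb = 9.014 GB.
AV1: 12.486 Mbps × 3180 s = 39705.5 Mb = 4.963 GB.
Reduction: (1 − 4.963/9.014) × 100 = 44.94%.

44.9%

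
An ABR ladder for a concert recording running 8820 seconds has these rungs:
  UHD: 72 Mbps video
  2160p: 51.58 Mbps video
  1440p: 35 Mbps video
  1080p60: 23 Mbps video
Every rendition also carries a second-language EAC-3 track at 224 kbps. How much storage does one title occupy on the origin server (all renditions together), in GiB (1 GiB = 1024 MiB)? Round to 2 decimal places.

Audio: 224 kbps = 0.224 Mbps.
Sum of rendition bitrates: (72+0.224) + (51.58+0.224) + (35+0.224) + (23+0.224) = 182.476 Mbps.
× 8820 s = 1,609,438 Mb = 201,180 MB = 187.4 GiB.

187.36 GiB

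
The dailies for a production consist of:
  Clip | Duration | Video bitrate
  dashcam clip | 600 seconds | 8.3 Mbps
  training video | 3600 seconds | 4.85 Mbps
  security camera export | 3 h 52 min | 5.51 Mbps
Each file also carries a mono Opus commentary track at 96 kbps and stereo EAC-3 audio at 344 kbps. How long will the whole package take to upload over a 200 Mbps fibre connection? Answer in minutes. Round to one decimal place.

Audio total: 96 + 344 = 440 kbps = 0.440 Mbps.
dashcam clip: 8.740 Mbps × 600 s = 5244.0 Mb
training video: 5.290 Mbps × 3600 s = 19044.0 Mb
security camera export: 5.950 Mbps × 13920 s = 82824.0 Mb
Total: 107112.0 Mb = 13389.0 MB.
At 200 Mbps: 107112.0 / 200 = 536 s ≈ 8.93 minutes.

8.9 minutes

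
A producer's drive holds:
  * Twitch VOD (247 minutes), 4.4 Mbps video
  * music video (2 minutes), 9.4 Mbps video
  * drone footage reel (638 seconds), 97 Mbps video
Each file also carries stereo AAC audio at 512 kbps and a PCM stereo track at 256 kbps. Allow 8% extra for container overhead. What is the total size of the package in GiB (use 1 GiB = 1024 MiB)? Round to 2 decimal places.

Audio total: 512 + 256 = 768 kbps = 0.768 Mbps.
Twitch VOD: 5.168 Mbps × 14820 s × 1.08 = 82716.9 Mb
music video: 10.168 Mbps × 120 s × 1.08 = 1317.8 Mb
drone footage reel: 97.768 Mbps × 638 s × 1.08 = 67366.1 Mb
Total: 151400.8 Mb = 18925.1 MB.
= 17.63 GiB.

17.63 GiB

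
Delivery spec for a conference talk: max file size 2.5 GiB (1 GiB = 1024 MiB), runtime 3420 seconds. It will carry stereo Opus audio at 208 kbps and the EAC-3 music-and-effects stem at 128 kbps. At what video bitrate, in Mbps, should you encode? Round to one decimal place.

Budget: 2.5 GiB = 21474.8 Mb.
Total bitrate budget: 21474.8 Mb / 3420 s = 6.279 Mbps.
Audio total: 208 + 128 = 336 kbps = 0.336 Mbps.
Video: 6.279 − 0.336 = 5.943 Mbps.

5.9 Mbps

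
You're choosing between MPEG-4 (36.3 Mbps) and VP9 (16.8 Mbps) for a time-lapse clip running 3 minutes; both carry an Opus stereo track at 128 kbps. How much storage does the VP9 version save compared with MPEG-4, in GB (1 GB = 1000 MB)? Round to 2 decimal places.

0.44 GB

3 min = 180 s
Audio: 128 kbps = 0.128 Mbps.
MPEG-4: 36.428 Mbps × 180 s = 6557.0 Mb = 0.820 GB.
VP9: 16.928 Mbps × 180 s = 3047.0 Mb = 0.381 GB.
Saving: 0.820 − 0.381 = 0.439 GB.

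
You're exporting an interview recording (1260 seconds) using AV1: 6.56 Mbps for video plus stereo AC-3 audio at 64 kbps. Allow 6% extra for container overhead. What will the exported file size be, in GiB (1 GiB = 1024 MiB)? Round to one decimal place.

Audio: 64 kbps = 0.064 Mbps.
Total bitrate: 6.56 + 0.064 = 6.624 Mbps.
Stream data: 6.624 Mbps × 1260 s = 8346.2 Mb.
With 6% container overhead: ×1.06.
8,847 Mb = 1,105,876,800 bytes ÷ 1,073,741,824 = 1.030 GiB.

1.0 GiB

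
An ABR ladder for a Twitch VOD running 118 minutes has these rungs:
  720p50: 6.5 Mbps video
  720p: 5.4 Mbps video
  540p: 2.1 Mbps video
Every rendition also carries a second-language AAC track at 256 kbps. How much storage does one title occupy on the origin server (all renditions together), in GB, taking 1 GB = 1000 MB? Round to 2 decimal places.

13.07 GB

118 min = 7080 s
Audio: 256 kbps = 0.256 Mbps.
Sum of rendition bitrates: (6.5+0.256) + (5.4+0.256) + (2.1+0.256) = 14.768 Mbps.
× 7080 s = 104,557 Mb = 13,070 MB = 13.07 GB.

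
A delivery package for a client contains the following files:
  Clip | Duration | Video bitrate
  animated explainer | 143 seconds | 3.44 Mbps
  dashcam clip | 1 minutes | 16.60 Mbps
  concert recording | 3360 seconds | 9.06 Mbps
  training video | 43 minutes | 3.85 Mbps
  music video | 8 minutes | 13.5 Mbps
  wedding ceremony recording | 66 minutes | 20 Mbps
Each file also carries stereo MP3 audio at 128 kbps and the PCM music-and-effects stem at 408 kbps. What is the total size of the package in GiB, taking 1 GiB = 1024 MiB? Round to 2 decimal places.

Audio total: 128 + 408 = 536 kbps = 0.536 Mbps.
animated explainer: 3.976 Mbps × 143 s = 568.6 Mb
dashcam clip: 17.136 Mbps × 60 s = 1028.2 Mb
concert recording: 9.596 Mbps × 3360 s = 32242.6 Mb
training video: 4.386 Mbps × 2580 s = 11315.9 Mb
music video: 14.036 Mbps × 480 s = 6737.3 Mb
wedding ceremony recording: 20.536 Mbps × 3960 s = 81322.6 Mb
Total: 133215.0 Mb = 16651.9 MB.
= 15.51 GiB.

15.51 GiB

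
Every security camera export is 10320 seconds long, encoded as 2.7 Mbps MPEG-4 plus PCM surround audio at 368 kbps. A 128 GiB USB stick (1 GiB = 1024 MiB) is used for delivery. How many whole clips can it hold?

Audio: 368 kbps = 0.368 Mbps.
Total bitrate: 3.068 Mbps.
Per item: 3.068 Mbps × 10320 s = 31,662 Mb = 3,958 MB.
Capacity: 128 GiB = 1,099,512 Mb; 34.73 items → 34 complete.

34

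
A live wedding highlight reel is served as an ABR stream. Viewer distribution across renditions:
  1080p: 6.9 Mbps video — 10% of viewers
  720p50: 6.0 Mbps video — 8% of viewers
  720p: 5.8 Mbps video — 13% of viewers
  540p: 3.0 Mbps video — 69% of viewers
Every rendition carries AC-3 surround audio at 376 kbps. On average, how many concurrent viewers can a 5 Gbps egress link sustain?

1144

Audio: 376 kbps = 0.376 Mbps.
Average per-viewer bitrate: 0.10×7.276 + 0.08×6.376 + 0.13×6.176 + 0.69×3.376 = 4.370 Mbps.
5 Gbps = 5,000 Mbps; 5,000 / 4.370 = 1144.16 → 1144.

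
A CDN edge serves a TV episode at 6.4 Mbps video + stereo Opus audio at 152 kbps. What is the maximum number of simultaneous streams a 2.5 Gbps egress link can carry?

Audio: 152 kbps = 0.152 Mbps.
Per-viewer media rate: 6.552 Mbps.
2.5 Gbps = 2,500 Mbps; 2,500 / 6.552 = 381.56 → 381 viewers.

381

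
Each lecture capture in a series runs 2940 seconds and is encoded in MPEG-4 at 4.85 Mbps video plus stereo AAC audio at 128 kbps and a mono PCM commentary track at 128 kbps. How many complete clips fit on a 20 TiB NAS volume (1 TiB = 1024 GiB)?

11719

Audio total: 128 + 128 = 256 kbps = 0.256 Mbps.
Total bitrate: 5.106 Mbps.
Per item: 5.106 Mbps × 2940 s = 15,012 Mb = 1,876 MB.
Capacity: 20 TiB = 175,921,860 Mb; 11719.03 items → 11719 complete.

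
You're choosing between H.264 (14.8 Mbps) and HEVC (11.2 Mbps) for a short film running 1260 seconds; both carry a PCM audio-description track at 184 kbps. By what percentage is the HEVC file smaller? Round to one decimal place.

24.0%

Audio: 184 kbps = 0.184 Mbps.
H.264: 14.984 Mbps × 1260 s = 18879.8 Mb = 2.198 GiB.
HEVC: 11.384 Mbps × 1260 s = 14343.8 Mb = 1.670 GiB.
Reduction: (1 − 1.670/2.198) × 100 = 24.03%.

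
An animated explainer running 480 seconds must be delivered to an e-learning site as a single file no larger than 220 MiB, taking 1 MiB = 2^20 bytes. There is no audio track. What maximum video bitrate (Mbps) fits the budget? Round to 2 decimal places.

Budget: 220 MiB = 1845.5 Mb.
Total bitrate budget: 1845.5 Mb / 480 s = 3.845 Mbps.

3.84 Mbps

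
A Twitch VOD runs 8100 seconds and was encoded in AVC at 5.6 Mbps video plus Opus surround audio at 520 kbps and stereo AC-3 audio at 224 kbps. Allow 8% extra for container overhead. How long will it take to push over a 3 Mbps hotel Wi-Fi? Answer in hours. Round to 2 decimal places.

5.14 hours

Audio total: 520 + 224 = 744 kbps = 0.744 Mbps.
Total bitrate: 6.344 Mbps.
File: 6.344 Mbps × 8100 s = 51386.4 Mb.
With 8% container overhead: ×1.08. → 55497.3 Mb.
At 3 Mbps: 55497.3 / 3 = 18499.1 s ≈ 5.14 hours.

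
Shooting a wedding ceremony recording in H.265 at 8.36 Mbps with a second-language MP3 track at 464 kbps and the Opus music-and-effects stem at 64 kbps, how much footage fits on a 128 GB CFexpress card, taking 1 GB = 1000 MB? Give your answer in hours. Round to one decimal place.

32.0 hours

Audio total: 464 + 64 = 528 kbps = 0.528 Mbps.
Total bitrate: 8.36 + 0.528 = 8.888 Mbps.
Capacity: 128 GB = 1,024,000 Mb.
Recording time: 1,024,000 / 8.888 = 115,212 s ≈ 32.0 hours.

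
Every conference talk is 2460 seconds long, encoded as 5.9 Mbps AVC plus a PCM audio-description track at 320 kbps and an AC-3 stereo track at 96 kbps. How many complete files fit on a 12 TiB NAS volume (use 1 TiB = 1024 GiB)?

6793

Audio total: 320 + 96 = 416 kbps = 0.416 Mbps.
Total bitrate: 6.316 Mbps.
Per item: 6.316 Mbps × 2460 s = 15,537 Mb = 1,942 MB.
Capacity: 12 TiB = 105,553,116 Mb; 6793.50 items → 6793 complete.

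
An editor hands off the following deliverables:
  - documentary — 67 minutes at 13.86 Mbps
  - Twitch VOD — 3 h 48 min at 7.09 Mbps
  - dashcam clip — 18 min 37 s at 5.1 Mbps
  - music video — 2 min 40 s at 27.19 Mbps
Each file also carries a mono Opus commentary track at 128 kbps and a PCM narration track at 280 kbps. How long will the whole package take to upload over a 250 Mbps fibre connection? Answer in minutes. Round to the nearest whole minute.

11 minutes

Audio total: 128 + 280 = 408 kbps = 0.408 Mbps.
documentary: 14.268 Mbps × 4020 s = 57357.4 Mb
Twitch VOD: 7.498 Mbps × 13680 s = 102572.6 Mb
dashcam clip: 5.508 Mbps × 1117 s = 6152.4 Mb
music video: 27.598 Mbps × 160 s = 4415.7 Mb
Total: 170498.1 Mb = 21312.3 MB.
At 250 Mbps: 170498.1 / 250 = 682 s ≈ 11.4 minutes.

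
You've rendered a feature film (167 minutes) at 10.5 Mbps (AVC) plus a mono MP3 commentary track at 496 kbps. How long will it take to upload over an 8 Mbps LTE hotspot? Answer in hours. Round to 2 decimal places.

167 min = 10020 s
Audio: 496 kbps = 0.496 Mbps.
Total bitrate: 10.996 Mbps.
File: 10.996 Mbps × 10020 s = 110179.9 Mb.
At 8 Mbps: 110179.9 / 8 = 13772.5 s ≈ 3.83 hours.

3.83 hours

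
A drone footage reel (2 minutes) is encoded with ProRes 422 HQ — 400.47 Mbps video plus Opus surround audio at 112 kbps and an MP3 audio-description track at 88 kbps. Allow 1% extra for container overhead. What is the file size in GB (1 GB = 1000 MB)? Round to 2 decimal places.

2 min = 120 s
Audio total: 112 + 88 = 200 kbps = 0.200 Mbps.
Total bitrate: 400.47 + 0.200 = 400.670 Mbps.
Stream data: 400.670 Mbps × 120 s = 48080.4 Mb.
With 1% container overhead: ×1.01.
48,561 Mb ÷ 8 = 6,070 MB → 6.070 GB.

6.07 GB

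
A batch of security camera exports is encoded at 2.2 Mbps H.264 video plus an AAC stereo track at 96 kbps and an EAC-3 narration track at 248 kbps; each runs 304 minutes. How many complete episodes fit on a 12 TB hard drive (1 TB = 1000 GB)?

2068

304 min = 18240 s
Audio total: 96 + 248 = 344 kbps = 0.344 Mbps.
Total bitrate: 2.544 Mbps.
Per item: 2.544 Mbps × 18240 s = 46,403 Mb = 5,800 MB.
Capacity: 12 TB = 96,000,000 Mb; 2068.85 items → 2068 complete.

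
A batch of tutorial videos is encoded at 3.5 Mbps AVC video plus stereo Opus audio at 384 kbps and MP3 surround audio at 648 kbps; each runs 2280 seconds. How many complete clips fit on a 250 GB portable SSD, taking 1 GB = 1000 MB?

Audio total: 384 + 648 = 1032 kbps = 1.032 Mbps.
Total bitrate: 4.532 Mbps.
Per item: 4.532 Mbps × 2280 s = 10,333 Mb = 1,292 MB.
Capacity: 250 GB = 2,000,000 Mb; 193.56 items → 193 complete.

193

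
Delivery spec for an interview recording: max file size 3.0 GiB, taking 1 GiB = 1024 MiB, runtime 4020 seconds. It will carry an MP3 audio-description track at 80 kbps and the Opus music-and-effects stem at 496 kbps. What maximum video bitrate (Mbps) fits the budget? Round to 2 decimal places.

5.83 Mbps

Budget: 3.0 GiB = 25769.8 Mb.
Total bitrate budget: 25769.8 Mb / 4020 s = 6.410 Mbps.
Audio total: 80 + 496 = 576 kbps = 0.576 Mbps.
Video: 6.410 − 0.576 = 5.834 Mbps.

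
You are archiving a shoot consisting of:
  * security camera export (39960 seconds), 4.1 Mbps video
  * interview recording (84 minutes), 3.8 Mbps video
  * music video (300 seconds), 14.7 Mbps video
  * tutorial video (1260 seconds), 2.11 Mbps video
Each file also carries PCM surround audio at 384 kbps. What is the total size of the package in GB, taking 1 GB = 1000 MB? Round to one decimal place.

26.0 GB

Audio: 384 kbps = 0.384 Mbps.
security camera export: 4.484 Mbps × 39960 s = 179180.6 Mb
interview recording: 4.184 Mbps × 5040 s = 21087.4 Mb
music video: 15.084 Mbps × 300 s = 4525.2 Mb
tutorial video: 2.494 Mbps × 1260 s = 3142.4 Mb
Total: 207935.6 Mb = 25992.0 MB.
= 25.99 GB.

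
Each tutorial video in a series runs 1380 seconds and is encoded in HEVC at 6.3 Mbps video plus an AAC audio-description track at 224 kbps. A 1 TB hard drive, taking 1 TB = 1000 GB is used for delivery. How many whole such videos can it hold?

888

Audio: 224 kbps = 0.224 Mbps.
Total bitrate: 6.524 Mbps.
Per item: 6.524 Mbps × 1380 s = 9,003 Mb = 1,125 MB.
Capacity: 1 TB = 8,000,000 Mb; 888.58 items → 888 complete.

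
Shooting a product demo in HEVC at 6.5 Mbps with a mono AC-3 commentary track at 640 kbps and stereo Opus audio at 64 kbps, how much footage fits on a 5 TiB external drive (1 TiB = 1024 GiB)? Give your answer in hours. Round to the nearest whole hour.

1696 hours

Audio total: 640 + 64 = 704 kbps = 0.704 Mbps.
Total bitrate: 6.5 + 0.704 = 7.204 Mbps.
Capacity: 5 TiB = 43,980,465 Mb.
Recording time: 43,980,465 / 7.204 = 6,105,006 s ≈ 1,696 hours.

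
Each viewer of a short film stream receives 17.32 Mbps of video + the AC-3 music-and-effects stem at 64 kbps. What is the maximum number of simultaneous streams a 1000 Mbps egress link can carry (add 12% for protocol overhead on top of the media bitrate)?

Audio: 64 kbps = 0.064 Mbps.
Per-viewer media rate: 17.384 Mbps.
On the wire with 12% overhead: 19.470 Mbps.
1000 Mbps = 1,000 Mbps; 1,000 / 19.470 = 51.36 → 51 viewers.

51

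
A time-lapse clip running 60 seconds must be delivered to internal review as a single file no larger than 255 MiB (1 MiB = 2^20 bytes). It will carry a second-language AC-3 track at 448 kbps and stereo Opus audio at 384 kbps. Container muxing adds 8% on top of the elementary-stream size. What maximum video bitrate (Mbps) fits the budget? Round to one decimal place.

32.2 Mbps

Budget: 255 MiB = 2139.1 Mb.
Stream payload after overhead: 2139.1 / 1.08 = 1980.6 Mb.
Total bitrate budget: 1980.6 Mb / 60 s = 33.011 Mbps.
Audio total: 448 + 384 = 832 kbps = 0.832 Mbps.
Video: 33.011 − 0.832 = 32.179 Mbps.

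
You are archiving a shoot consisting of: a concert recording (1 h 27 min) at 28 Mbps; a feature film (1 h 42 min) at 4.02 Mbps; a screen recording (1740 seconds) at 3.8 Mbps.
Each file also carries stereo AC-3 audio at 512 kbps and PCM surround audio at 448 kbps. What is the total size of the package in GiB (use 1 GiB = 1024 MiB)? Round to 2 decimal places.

22.11 GiB

Audio total: 512 + 448 = 960 kbps = 0.960 Mbps.
concert recording: 28.960 Mbps × 5220 s = 151171.2 Mb
feature film: 4.980 Mbps × 6120 s = 30477.6 Mb
screen recording: 4.760 Mbps × 1740 s = 8282.4 Mb
Total: 189931.2 Mb = 23741.4 MB.
= 22.11 GiB.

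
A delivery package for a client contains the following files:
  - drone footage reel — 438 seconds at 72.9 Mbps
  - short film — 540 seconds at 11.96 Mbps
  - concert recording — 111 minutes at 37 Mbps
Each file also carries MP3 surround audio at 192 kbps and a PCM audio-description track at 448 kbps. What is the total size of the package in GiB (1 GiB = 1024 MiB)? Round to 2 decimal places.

33.73 GiB

Audio total: 192 + 448 = 640 kbps = 0.640 Mbps.
drone footage reel: 73.540 Mbps × 438 s = 32210.5 Mb
short film: 12.600 Mbps × 540 s = 6804.0 Mb
concert recording: 37.640 Mbps × 6660 s = 250682.4 Mb
Total: 289696.9 Mb = 36212.1 MB.
= 33.73 GiB.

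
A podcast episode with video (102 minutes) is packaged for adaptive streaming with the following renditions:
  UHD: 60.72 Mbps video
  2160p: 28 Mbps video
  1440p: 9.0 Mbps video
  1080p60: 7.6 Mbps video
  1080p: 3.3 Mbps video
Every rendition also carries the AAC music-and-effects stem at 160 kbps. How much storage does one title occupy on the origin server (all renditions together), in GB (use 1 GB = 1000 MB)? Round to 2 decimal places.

102 min = 6120 s
Audio: 160 kbps = 0.160 Mbps.
Sum of rendition bitrates: (60.72+0.160) + (28+0.160) + (9.0+0.160) + (7.6+0.160) + (3.3+0.160) = 109.420 Mbps.
× 6120 s = 669,650 Mb = 83,706 MB = 83.71 GB.

83.71 GB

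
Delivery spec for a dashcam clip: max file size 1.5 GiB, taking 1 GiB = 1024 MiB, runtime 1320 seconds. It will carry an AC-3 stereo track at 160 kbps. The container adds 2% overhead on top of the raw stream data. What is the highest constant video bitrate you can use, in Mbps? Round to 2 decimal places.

Budget: 1.5 GiB = 12884.9 Mb.
Stream payload after overhead: 12884.9 / 1.02 = 12632.3 Mb.
Total bitrate budget: 12632.3 Mb / 1320 s = 9.570 Mbps.
Audio: 160 kbps = 0.160 Mbps.
Video: 9.570 − 0.160 = 9.410 Mbps.

9.41 Mbps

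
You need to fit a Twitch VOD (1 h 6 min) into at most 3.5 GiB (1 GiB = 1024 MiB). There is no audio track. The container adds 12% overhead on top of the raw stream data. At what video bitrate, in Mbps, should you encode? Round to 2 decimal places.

6.78 Mbps

Budget: 3.5 GiB = 30064.8 Mb.
Stream payload after overhead: 30064.8 / 1.12 = 26843.5 Mb.
1 h 6 min = 66 min = 3960 s
Total bitrate budget: 26843.5 Mb / 3960 s = 6.779 Mbps.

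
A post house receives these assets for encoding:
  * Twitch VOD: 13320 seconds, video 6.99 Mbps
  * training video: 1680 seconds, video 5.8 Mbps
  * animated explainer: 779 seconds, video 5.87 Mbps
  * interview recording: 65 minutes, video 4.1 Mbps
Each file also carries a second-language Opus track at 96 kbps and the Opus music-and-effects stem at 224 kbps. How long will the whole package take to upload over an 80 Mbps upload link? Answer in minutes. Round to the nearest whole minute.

27 minutes

Audio total: 96 + 224 = 320 kbps = 0.320 Mbps.
Twitch VOD: 7.310 Mbps × 13320 s = 97369.2 Mb
training video: 6.120 Mbps × 1680 s = 10281.6 Mb
animated explainer: 6.190 Mbps × 779 s = 4822.0 Mb
interview recording: 4.420 Mbps × 3900 s = 17238.0 Mb
Total: 129710.8 Mb = 16213.9 MB.
At 80 Mbps: 129710.8 / 80 = 1621 s ≈ 27 minutes.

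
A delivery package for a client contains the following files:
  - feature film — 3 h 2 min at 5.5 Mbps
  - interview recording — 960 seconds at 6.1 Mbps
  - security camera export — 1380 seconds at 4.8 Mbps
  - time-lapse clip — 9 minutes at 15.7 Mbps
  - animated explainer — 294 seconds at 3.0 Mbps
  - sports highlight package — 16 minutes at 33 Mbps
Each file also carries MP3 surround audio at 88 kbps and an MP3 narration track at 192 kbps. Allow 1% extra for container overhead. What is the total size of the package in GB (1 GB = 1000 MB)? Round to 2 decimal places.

Audio total: 88 + 192 = 280 kbps = 0.280 Mbps.
feature film: 5.780 Mbps × 10920 s × 1.01 = 63748.8 Mb
interview recording: 6.380 Mbps × 960 s × 1.01 = 6186.0 Mb
security camera export: 5.080 Mbps × 1380 s × 1.01 = 7080.5 Mb
time-lapse clip: 15.980 Mbps × 540 s × 1.01 = 8715.5 Mb
animated explainer: 3.280 Mbps × 294 s × 1.01 = 974.0 Mb
sports highlight package: 33.280 Mbps × 960 s × 1.01 = 32268.3 Mb
Total: 118973.1 Mb = 14871.6 MB.
= 14.87 GB.

14.87 GB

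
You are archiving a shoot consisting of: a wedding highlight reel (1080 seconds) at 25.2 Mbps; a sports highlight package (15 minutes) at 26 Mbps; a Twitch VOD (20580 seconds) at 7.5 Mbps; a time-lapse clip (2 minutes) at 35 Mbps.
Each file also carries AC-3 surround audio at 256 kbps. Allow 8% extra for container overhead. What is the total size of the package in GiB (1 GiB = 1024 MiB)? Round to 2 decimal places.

27.03 GiB

Audio: 256 kbps = 0.256 Mbps.
wedding highlight reel: 25.456 Mbps × 1080 s × 1.08 = 29691.9 Mb
sports highlight package: 26.256 Mbps × 900 s × 1.08 = 25520.8 Mb
Twitch VOD: 7.756 Mbps × 20580 s × 1.08 = 172388.0 Mb
time-lapse clip: 35.256 Mbps × 120 s × 1.08 = 4569.2 Mb
Total: 232169.8 Mb = 29021.2 MB.
= 27.03 GiB.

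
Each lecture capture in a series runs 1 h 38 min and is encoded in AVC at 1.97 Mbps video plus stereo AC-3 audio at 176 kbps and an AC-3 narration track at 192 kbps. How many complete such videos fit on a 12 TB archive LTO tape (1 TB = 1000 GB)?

1 h 38 min = 98 min = 5880 s
Audio total: 176 + 192 = 368 kbps = 0.368 Mbps.
Total bitrate: 2.338 Mbps.
Per item: 2.338 Mbps × 5880 s = 13,747 Mb = 1,718 MB.
Capacity: 12 TB = 96,000,000 Mb; 6983.12 items → 6983 complete.

6983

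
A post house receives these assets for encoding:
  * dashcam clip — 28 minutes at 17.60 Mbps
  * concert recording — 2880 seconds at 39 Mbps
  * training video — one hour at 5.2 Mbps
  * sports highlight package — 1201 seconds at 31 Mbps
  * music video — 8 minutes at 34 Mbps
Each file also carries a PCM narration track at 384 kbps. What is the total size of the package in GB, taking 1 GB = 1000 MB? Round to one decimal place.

Audio: 384 kbps = 0.384 Mbps.
dashcam clip: 17.984 Mbps × 1680 s = 30213.1 Mb
concert recording: 39.384 Mbps × 2880 s = 113425.9 Mb
training video: 5.584 Mbps × 3600 s = 20102.4 Mb
sports highlight package: 31.384 Mbps × 1201 s = 37692.2 Mb
music video: 34.384 Mbps × 480 s = 16504.3 Mb
Total: 217937.9 Mb = 27242.2 MB.
= 27.24 GB.

27.2 GB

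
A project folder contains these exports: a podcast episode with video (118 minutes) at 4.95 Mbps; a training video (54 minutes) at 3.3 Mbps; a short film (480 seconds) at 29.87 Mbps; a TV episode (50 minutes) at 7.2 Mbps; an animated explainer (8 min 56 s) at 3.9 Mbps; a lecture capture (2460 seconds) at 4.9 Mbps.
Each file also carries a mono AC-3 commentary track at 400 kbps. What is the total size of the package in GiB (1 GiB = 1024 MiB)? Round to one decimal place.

Audio: 400 kbps = 0.400 Mbps.
podcast episode with video: 5.350 Mbps × 7080 s = 37878.0 Mb
training video: 3.700 Mbps × 3240 s = 11988.0 Mb
short film: 30.270 Mbps × 480 s = 14529.6 Mb
TV episode: 7.600 Mbps × 3000 s = 22800.0 Mb
animated explainer: 4.300 Mbps × 536 s = 2304.8 Mb
lecture capture: 5.300 Mbps × 2460 s = 13038.0 Mb
Total: 102538.4 Mb = 12817.3 MB.
= 11.94 GiB.

11.9 GiB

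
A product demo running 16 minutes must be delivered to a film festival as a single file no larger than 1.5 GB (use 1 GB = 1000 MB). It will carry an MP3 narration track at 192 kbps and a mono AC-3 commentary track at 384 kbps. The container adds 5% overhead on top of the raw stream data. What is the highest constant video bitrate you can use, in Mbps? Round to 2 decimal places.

11.33 Mbps

Budget: 1.5 GB = 12000.0 Mb.
Stream payload after overhead: 12000.0 / 1.05 = 11428.6 Mb.
16 min = 960 s
Total bitrate budget: 11428.6 Mb / 960 s = 11.905 Mbps.
Audio total: 192 + 384 = 576 kbps = 0.576 Mbps.
Video: 11.905 − 0.576 = 11.329 Mbps.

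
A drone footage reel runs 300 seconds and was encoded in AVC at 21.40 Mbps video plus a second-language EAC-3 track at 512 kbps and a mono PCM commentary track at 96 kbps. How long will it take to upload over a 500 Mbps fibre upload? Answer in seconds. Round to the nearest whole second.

Audio total: 512 + 96 = 608 kbps = 0.608 Mbps.
Total bitrate: 22.008 Mbps.
File: 22.008 Mbps × 300 s = 6602.4 Mb.
At 500 Mbps: 6602.4 / 500 = 13.2 s ≈ 13.2 seconds.

13 seconds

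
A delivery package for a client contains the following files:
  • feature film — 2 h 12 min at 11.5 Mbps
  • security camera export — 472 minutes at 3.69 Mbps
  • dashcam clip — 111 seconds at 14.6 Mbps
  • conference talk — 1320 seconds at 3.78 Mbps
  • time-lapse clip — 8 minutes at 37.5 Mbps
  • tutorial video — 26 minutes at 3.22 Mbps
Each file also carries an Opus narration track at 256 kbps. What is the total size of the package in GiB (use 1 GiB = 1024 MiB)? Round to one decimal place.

Audio: 256 kbps = 0.256 Mbps.
feature film: 11.756 Mbps × 7920 s = 93107.5 Mb
security camera export: 3.946 Mbps × 28320 s = 111750.7 Mb
dashcam clip: 14.856 Mbps × 111 s = 1649.0 Mb
conference talk: 4.036 Mbps × 1320 s = 5327.5 Mb
time-lapse clip: 37.756 Mbps × 480 s = 18122.9 Mb
tutorial video: 3.476 Mbps × 1560 s = 5422.6 Mb
Total: 235380.2 Mb = 29422.5 MB.
= 27.40 GiB.

27.4 GiB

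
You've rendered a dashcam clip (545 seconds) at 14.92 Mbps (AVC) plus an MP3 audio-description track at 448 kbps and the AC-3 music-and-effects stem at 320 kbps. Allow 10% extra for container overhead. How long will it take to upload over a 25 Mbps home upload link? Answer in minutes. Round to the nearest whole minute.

6 minutes

Audio total: 448 + 320 = 768 kbps = 0.768 Mbps.
Total bitrate: 15.688 Mbps.
File: 15.688 Mbps × 545 s = 8550.0 Mb.
With 10% container overhead: ×1.10. → 9405.0 Mb.
At 25 Mbps: 9405.0 / 25 = 376.2 s ≈ 6.27 minutes.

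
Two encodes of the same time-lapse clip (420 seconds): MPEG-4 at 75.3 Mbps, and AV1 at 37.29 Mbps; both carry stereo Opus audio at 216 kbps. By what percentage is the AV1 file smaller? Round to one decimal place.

50.3%

Audio: 216 kbps = 0.216 Mbps.
MPEG-4: 75.516 Mbps × 420 s = 31716.7 Mb = 3.965 GB.
AV1: 37.506 Mbps × 420 s = 15752.5 Mb = 1.969 GB.
Reduction: (1 − 1.969/3.965) × 100 = 50.33%.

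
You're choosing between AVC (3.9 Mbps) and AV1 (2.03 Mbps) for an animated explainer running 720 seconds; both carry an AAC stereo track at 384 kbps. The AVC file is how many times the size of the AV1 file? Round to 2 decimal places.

1.77

Audio: 384 kbps = 0.384 Mbps.
AVC: 4.284 Mbps × 720 s = 3084.5 Mb = 385.560 MB.
AV1: 2.414 Mbps × 720 s = 1738.1 Mb = 217.260 MB.
Ratio: 385.560 / 217.260 = 1.775.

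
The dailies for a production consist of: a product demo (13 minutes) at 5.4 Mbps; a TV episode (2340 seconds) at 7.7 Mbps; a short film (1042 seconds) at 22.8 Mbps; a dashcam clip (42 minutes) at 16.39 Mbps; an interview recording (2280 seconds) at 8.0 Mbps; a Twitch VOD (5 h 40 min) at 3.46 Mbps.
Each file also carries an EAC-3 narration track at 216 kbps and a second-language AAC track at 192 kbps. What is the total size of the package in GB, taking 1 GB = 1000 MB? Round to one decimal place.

23.5 GB

Audio total: 216 + 192 = 408 kbps = 0.408 Mbps.
product demo: 5.808 Mbps × 780 s = 4530.2 Mb
TV episode: 8.108 Mbps × 2340 s = 18972.7 Mb
short film: 23.208 Mbps × 1042 s = 24182.7 Mb
dashcam clip: 16.798 Mbps × 2520 s = 42331.0 Mb
interview recording: 8.408 Mbps × 2280 s = 19170.2 Mb
Twitch VOD: 3.868 Mbps × 20400 s = 78907.2 Mb
Total: 188094.1 Mb = 23511.8 MB.
= 23.51 GB.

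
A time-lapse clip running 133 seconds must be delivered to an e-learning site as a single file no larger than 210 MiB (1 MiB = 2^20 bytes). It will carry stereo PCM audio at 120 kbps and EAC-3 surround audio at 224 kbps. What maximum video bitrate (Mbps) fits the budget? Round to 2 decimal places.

Budget: 210 MiB = 1761.6 Mb.
Total bitrate budget: 1761.6 Mb / 133 s = 13.245 Mbps.
Audio total: 120 + 224 = 344 kbps = 0.344 Mbps.
Video: 13.245 − 0.344 = 12.901 Mbps.

12.90 Mbps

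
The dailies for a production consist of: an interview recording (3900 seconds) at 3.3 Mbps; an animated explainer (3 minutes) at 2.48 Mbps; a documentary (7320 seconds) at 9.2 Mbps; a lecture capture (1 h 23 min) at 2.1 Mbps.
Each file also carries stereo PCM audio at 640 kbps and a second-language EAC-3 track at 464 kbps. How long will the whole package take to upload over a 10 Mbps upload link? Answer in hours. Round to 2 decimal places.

3.03 hours

Audio total: 640 + 464 = 1104 kbps = 1.104 Mbps.
interview recording: 4.404 Mbps × 3900 s = 17175.6 Mb
animated explainer: 3.584 Mbps × 180 s = 645.1 Mb
documentary: 10.304 Mbps × 7320 s = 75425.3 Mb
lecture capture: 3.204 Mbps × 4980 s = 15955.9 Mb
Total: 109201.9 Mb = 13650.2 MB.
At 10 Mbps: 109201.9 / 10 = 10920 s ≈ 3.03 hours.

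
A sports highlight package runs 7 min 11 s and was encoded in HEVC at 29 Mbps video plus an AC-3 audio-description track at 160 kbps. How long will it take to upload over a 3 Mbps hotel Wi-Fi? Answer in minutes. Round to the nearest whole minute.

70 minutes

7 min 11 s = 431 s
Audio: 160 kbps = 0.160 Mbps.
Total bitrate: 29.160 Mbps.
File: 29.160 Mbps × 431 s = 12568.0 Mb.
At 3 Mbps: 12568.0 / 3 = 4189.3 s ≈ 69.8 minutes.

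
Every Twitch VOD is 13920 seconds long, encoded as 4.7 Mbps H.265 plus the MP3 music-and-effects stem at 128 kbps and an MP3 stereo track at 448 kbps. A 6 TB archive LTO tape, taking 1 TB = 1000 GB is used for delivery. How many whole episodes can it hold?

Audio total: 128 + 448 = 576 kbps = 0.576 Mbps.
Total bitrate: 5.276 Mbps.
Per item: 5.276 Mbps × 13920 s = 73,442 Mb = 9,180 MB.
Capacity: 6 TB = 48,000,000 Mb; 653.58 items → 653 complete.

653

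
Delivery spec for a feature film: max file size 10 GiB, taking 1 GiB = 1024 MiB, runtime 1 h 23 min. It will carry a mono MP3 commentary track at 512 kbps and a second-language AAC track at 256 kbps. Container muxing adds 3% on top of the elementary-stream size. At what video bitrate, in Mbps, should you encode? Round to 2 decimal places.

Budget: 10 GiB = 85899.3 Mb.
Stream payload after overhead: 85899.3 / 1.03 = 83397.4 Mb.
1 h 23 min = 83 min = 4980 s
Total bitrate budget: 83397.4 Mb / 4980 s = 16.746 Mbps.
Audio total: 512 + 256 = 768 kbps = 0.768 Mbps.
Video: 16.746 − 0.768 = 15.978 Mbps.

15.98 Mbps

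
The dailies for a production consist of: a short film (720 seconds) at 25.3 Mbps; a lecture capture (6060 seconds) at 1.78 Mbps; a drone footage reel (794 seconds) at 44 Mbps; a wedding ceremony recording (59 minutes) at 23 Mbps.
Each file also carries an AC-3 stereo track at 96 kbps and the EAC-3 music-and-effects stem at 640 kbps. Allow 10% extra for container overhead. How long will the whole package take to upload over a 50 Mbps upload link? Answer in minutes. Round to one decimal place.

Audio total: 96 + 640 = 736 kbps = 0.736 Mbps.
short film: 26.036 Mbps × 720 s × 1.10 = 20620.5 Mb
lecture capture: 2.516 Mbps × 6060 s × 1.10 = 16771.7 Mb
drone footage reel: 44.736 Mbps × 794 s × 1.10 = 39072.4 Mb
wedding ceremony recording: 23.736 Mbps × 3540 s × 1.10 = 92428.0 Mb
Total: 168892.6 Mb = 21111.6 MB.
At 50 Mbps: 168892.6 / 50 = 3378 s ≈ 56.3 minutes.

56.3 minutes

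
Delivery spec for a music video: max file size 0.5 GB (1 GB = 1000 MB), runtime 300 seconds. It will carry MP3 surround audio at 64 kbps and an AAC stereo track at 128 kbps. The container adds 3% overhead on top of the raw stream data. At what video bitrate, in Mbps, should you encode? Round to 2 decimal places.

12.75 Mbps

Budget: 0.5 GB = 4000.0 Mb.
Stream payload after overhead: 4000.0 / 1.03 = 3883.5 Mb.
Total bitrate budget: 3883.5 Mb / 300 s = 12.945 Mbps.
Audio total: 64 + 128 = 192 kbps = 0.192 Mbps.
Video: 12.945 − 0.192 = 12.753 Mbps.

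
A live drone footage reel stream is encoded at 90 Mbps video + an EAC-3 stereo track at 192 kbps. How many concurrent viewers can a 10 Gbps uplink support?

110

Audio: 192 kbps = 0.192 Mbps.
Per-viewer media rate: 90.192 Mbps.
10 Gbps = 10,000 Mbps; 10,000 / 90.192 = 110.87 → 110 viewers.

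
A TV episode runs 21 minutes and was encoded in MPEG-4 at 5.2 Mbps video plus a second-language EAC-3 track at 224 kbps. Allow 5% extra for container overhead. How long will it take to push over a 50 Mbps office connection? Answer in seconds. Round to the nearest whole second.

144 seconds

21 min = 1260 s
Audio: 224 kbps = 0.224 Mbps.
Total bitrate: 5.424 Mbps.
File: 5.424 Mbps × 1260 s = 6834.2 Mb.
With 5% container overhead: ×1.05. → 7176.0 Mb.
At 50 Mbps: 7176.0 / 50 = 143.5 s ≈ 144 seconds.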